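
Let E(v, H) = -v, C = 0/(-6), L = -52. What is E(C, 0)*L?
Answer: 0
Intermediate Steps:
C = 0 (C = 0*(-⅙) = 0)
E(C, 0)*L = -1*0*(-52) = 0*(-52) = 0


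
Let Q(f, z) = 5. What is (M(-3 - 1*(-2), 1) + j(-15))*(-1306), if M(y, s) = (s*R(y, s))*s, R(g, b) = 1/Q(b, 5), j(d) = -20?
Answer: 129294/5 ≈ 25859.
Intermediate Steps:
R(g, b) = 1/5
M(y, s) = s**2/5 (M(y, s) = (s*(1/5))*s = (s/5)*s = s**2/5)
(M(-3 - 1*(-2), 1) + j(-15))*(-1306) = ((1/5)*1**2 - 20)*(-1306) = ((1/5)*1 - 20)*(-1306) = (1/5 - 20)*(-1306) = -99/5*(-1306) = 129294/5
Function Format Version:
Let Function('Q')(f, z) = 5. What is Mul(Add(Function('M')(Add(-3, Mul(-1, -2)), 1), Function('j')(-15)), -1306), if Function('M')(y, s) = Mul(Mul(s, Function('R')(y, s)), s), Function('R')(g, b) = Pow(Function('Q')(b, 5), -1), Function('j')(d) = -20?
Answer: Rational(129294, 5) ≈ 25859.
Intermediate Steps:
Function('R')(g, b) = Rational(1, 5) (Function('R')(g, b) = Pow(5, -1) = Rational(1, 5))
Function('M')(y, s) = Mul(Rational(1, 5), Pow(s, 2)) (Function('M')(y, s) = Mul(Mul(s, Rational(1, 5)), s) = Mul(Mul(Rational(1, 5), s), s) = Mul(Rational(1, 5), Pow(s, 2)))
Mul(Add(Function('M')(Add(-3, Mul(-1, -2)), 1), Function('j')(-15)), -1306) = Mul(Add(Mul(Rational(1, 5), Pow(1, 2)), -20), -1306) = Mul(Add(Mul(Rational(1, 5), 1), -20), -1306) = Mul(Add(Rational(1, 5), -20), -1306) = Mul(Rational(-99, 5), -1306) = Rational(129294, 5)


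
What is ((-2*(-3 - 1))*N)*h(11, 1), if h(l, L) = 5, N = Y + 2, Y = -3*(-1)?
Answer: 200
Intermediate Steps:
Y = 3
N = 5 (N = 3 + 2 = 5)
((-2*(-3 - 1))*N)*h(11, 1) = (-2*(-3 - 1)*5)*5 = (-2*(-4)*5)*5 = (8*5)*5 = 40*5 = 200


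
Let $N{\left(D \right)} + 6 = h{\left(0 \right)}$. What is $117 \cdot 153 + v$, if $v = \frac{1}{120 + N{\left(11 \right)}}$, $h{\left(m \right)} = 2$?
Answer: $\frac{2076517}{116} \approx 17901.0$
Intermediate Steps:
$N{\left(D \right)} = -4$ ($N{\left(D \right)} = -6 + 2 = -4$)
$v = \frac{1}{116}$ ($v = \frac{1}{120 - 4} = \frac{1}{116} \approx 0.0086207$)
$117 \cdot 153 + v = 117 \cdot 153 + \frac{1}{116} = 17901 + \frac{1}{116} = \frac{2076517}{116}$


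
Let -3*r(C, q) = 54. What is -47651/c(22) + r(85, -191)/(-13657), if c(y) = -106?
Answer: 650771615/1447642 ≈ 449.54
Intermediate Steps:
r(C, q) = -18 (r(C, q) = -⅓*54 = -18)
-47651/c(22) + r(85, -191)/(-13657) = -47651/(-106) - 18/(-13657) = -47651*(-1/106) - 18*(-1/13657) = 47651/106 + 18/13657 = 650771615/1447642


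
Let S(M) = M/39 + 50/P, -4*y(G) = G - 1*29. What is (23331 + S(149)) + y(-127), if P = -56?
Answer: 25523237/1092 ≈ 23373.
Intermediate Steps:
y(G) = 29/4 - G/4 (y(G) = -(G - 1*29)/4 = -(G - 29)/4 = -(-29 + G)/4 = 29/4 - G/4)
S(M) = -25/28 + M/39 (S(M) = M/39 + 50/(-56) = M*(1/39) + 50*(-1/56) = M/39 - 25/28 = -25/28 + M/39)
(23331 + S(149)) + y(-127) = (23331 + (-25/28 + (1/39)*149)) + (29/4 - ¼*(-127)) = (23331 + (-25/28 + 149/39)) + (29/4 + 127/4) = (23331 + 3197/1092) + 39 = 25480649/1092 + 39 = 25523237/1092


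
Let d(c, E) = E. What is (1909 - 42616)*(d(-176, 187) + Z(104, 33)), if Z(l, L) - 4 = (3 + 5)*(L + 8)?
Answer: -21126933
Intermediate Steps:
Z(l, L) = 68 + 8*L (Z(l, L) = 4 + (3 + 5)*(L + 8) = 4 + 8*(8 + L) = 4 + (64 + 8*L) = 68 + 8*L)
(1909 - 42616)*(d(-176, 187) + Z(104, 33)) = (1909 - 42616)*(187 + (68 + 8*33)) = -40707*(187 + (68 + 264)) = -40707*(187 + 332) = -40707*519 = -21126933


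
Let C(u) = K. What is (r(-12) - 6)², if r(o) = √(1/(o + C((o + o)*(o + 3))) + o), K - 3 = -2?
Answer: (66 - I*√1463)²/121 ≈ 23.909 - 41.726*I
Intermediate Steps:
K = 1 (K = 3 - 2 = 1)
C(u) = 1
r(o) = √(o + 1/(1 + o)) (r(o) = √(1/(o + 1) + o) = √(1/(1 + o) + o) = √(o + 1/(1 + o)))
(r(-12) - 6)² = (√((1 - 12*(1 - 12))/(1 - 12)) - 6)² = (√((1 - 12*(-11))/(-11)) - 6)² = (√(-(1 + 132)/11) - 6)² = (√(-1/11*133) - 6)² = (√(-133/11) - 6)² = (I*√1463/11 - 6)² = (-6 + I*√1463/11)²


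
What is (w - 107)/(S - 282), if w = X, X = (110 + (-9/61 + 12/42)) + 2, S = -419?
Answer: -2194/299327 ≈ -0.0073298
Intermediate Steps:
X = 47883/427 (X = (110 + (-9*1/61 + 12*(1/42))) + 2 = (110 + (-9/61 + 2/7)) + 2 = (110 + 59/427) + 2 = 47029/427 + 2 = 47883/427 ≈ 112.14)
w = 47883/427 ≈ 112.14
(w - 107)/(S - 282) = (47883/427 - 107)/(-419 - 282) = (2194/427)/(-701) = (2194/427)*(-1/701) = -2194/299327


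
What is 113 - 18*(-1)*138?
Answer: 2597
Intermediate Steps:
113 - 18*(-1)*138 = 113 + 18*138 = 113 + 2484 = 2597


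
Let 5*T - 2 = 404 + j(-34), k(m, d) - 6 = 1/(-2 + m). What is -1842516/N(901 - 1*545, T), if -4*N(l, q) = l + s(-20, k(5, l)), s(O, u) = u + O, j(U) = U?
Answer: 1700784/79 ≈ 21529.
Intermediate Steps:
k(m, d) = 6 + 1/(-2 + m)
T = 372/5 (T = ⅖ + (404 - 34)/5 = ⅖ + (⅕)*370 = ⅖ + 74 = 372/5 ≈ 74.400)
s(O, u) = O + u
N(l, q) = 41/12 - l/4 (N(l, q) = -(l + (-20 + (-11 + 6*5)/(-2 + 5)))/4 = -(l + (-20 + (-11 + 30)/3))/4 = -(l + (-20 + (⅓)*19))/4 = -(l + (-20 + 19/3))/4 = -(l - 41/3)/4 = -(-41/3 + l)/4 = 41/12 - l/4)
-1842516/N(901 - 1*545, T) = -1842516/(41/12 - (901 - 1*545)/4) = -1842516/(41/12 - (901 - 545)/4) = -1842516/(41/12 - ¼*356) = -1842516/(41/12 - 89) = -1842516/(-1027/12) = -1842516*(-12/1027) = 1700784/79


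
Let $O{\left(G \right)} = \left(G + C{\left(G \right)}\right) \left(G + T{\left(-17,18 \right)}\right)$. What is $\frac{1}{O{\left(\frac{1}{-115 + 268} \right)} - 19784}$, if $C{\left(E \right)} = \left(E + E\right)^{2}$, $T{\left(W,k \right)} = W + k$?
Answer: $- \frac{3581577}{70857895190} \approx -5.0546 \cdot 10^{-5}$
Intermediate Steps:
$C{\left(E \right)} = 4 E^{2}$ ($C{\left(E \right)} = \left(2 E\right)^{2} = 4 E^{2}$)
$O{\left(G \right)} = \left(1 + G\right) \left(G + 4 G^{2}\right)$ ($O{\left(G \right)} = \left(G + 4 G^{2}\right) \left(G + \left(-17 + 18\right)\right) = \left(G + 4 G^{2}\right) \left(G + 1\right) = \left(G + 4 G^{2}\right) \left(1 + G\right) = \left(1 + G\right) \left(G + 4 G^{2}\right)$)
$\frac{1}{O{\left(\frac{1}{-115 + 268} \right)} - 19784} = \frac{1}{\frac{1 + 4 \left(\frac{1}{-115 + 268}\right)^{2} + \frac{5}{-115 + 268}}{-115 + 268} - 19784} = \frac{1}{\frac{1 + 4 \left(\frac{1}{153}\right)^{2} + \frac{5}{153}}{153} - 19784} = \frac{1}{\frac{1 + \frac{4}{23409} + 5 \cdot \frac{1}{153}}{153} - 19784} = \frac{1}{\frac{1 + 4 \cdot \frac{1}{23409} + \frac{5}{153}}{153} - 19784} = \frac{1}{\frac{1 + \frac{4}{23409} + \frac{5}{153}}{153} - 19784} = \frac{1}{\frac{1}{153} \cdot \frac{24178}{23409} - 19784} = \frac{1}{\frac{24178}{3581577} - 19784} = \frac{1}{- \frac{70857895190}{3581577}} = - \frac{3581577}{70857895190}$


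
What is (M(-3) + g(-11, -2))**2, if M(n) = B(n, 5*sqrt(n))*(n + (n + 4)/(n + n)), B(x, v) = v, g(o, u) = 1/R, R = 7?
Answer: (6 - 665*I*sqrt(3))**2/1764 ≈ -752.06 - 7.8355*I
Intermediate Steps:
g(o, u) = 1/7
M(n) = 5*sqrt(n)*(n + (4 + n)/(2*n)) (M(n) = (5*sqrt(n))*(n + (n + 4)/(n + n)) = (5*sqrt(n))*(n + (4 + n)/((2*n))) = (5*sqrt(n))*(n + (4 + n)*(1/(2*n))) = (5*sqrt(n))*(n + (4 + n)/(2*n)) = 5*sqrt(n)*(n + (4 + n)/(2*n)))
(M(-3) + g(-11, -2))**2 = (5*(4 - 3*(1 + 2*(-3)))/(2*sqrt(-3)) + 1/7)**2 = (5*(-I*sqrt(3)/3)*(4 - 3*(1 - 6))/2 + 1/7)**2 = (5*(-I*sqrt(3)/3)*(4 - 3*(-5))/2 + 1/7)**2 = (5*(-I*sqrt(3)/3)*(4 + 15)/2 + 1/7)**2 = ((5/2)*(-I*sqrt(3)/3)*19 + 1/7)**2 = (-95*I*sqrt(3)/6 + 1/7)**2 = (1/7 - 95*I*sqrt(3)/6)**2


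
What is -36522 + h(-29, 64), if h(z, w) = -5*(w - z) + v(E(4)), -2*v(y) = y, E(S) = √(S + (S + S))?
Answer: -36987 - √3 ≈ -36989.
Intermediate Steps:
E(S) = √3*√S (E(S) = √(S + 2*S) = √(3*S) = √3*√S)
v(y) = -y/2
h(z, w) = -√3 - 5*w + 5*z (h(z, w) = -5*(w - z) - √3*√4/2 = (-5*w + 5*z) - √3*2/2 = (-5*w + 5*z) - √3 = -√3 - 5*w + 5*z)
-36522 + h(-29, 64) = -36522 + (-√3 - 5*64 + 5*(-29)) = -36522 + (-√3 - 320 - 145) = -36522 + (-465 - √3) = -36987 - √3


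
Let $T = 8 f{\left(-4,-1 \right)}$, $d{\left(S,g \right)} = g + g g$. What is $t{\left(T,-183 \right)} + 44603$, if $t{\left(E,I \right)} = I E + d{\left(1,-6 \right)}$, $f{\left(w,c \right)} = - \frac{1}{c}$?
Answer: $43169$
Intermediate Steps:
$d{\left(S,g \right)} = g + g^{2}$
$T = 8$ ($T = 8 \left(- \frac{1}{-1}\right) = 8 \left(\left(-1\right) \left(-1\right)\right) = 8 \cdot 1 = 8$)
$t{\left(E,I \right)} = 30 + E I$ ($t{\left(E,I \right)} = I E - 6 \left(1 - 6\right) = E I - -30 = E I + 30 = 30 + E I$)
$t{\left(T,-183 \right)} + 44603 = \left(30 + 8 \left(-183\right)\right) + 44603 = \left(30 - 1464\right) + 44603 = -1434 + 44603 = 43169$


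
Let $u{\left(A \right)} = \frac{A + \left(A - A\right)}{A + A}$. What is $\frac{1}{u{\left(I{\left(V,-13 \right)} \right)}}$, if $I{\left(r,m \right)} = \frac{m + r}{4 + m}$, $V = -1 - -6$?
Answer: $2$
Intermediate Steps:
$V = 5$ ($V = -1 + 6 = 5$)
$I{\left(r,m \right)} = \frac{m + r}{4 + m}$
$u{\left(A \right)} = \frac{1}{2}$ ($u{\left(A \right)} = \frac{A + 0}{2 A} = A \frac{1}{2 A} = \frac{1}{2}$)
$\frac{1}{u{\left(I{\left(V,-13 \right)} \right)}} = \frac{1}{\frac{1}{2}} = 2$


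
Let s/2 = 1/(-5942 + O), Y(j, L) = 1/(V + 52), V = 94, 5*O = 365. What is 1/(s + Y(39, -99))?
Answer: 856874/5577 ≈ 153.64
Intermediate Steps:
O = 73 (O = (1/5)*365 = 73)
Y(j, L) = 1/146 (Y(j, L) = 1/(94 + 52) = 1/146)
s = -2/5869 (s = 2/(-5942 + 73) = 2/(-5869) = 2*(-1/5869) = -2/5869 ≈ -0.00034077)
1/(s + Y(39, -99)) = 1/(-2/5869 + 1/146) = 1/(5577/856874) = 856874/5577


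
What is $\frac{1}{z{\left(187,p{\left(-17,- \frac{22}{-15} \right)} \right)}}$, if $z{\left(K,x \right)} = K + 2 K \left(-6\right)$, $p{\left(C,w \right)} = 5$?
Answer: $- \frac{1}{2057} \approx -0.00048614$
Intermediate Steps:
$z{\left(K,x \right)} = - 11 K$ ($z{\left(K,x \right)} = K - 12 K = - 11 K$)
$\frac{1}{z{\left(187,p{\left(-17,- \frac{22}{-15} \right)} \right)}} = \frac{1}{\left(-11\right) 187} = \frac{1}{-2057} = - \frac{1}{2057}$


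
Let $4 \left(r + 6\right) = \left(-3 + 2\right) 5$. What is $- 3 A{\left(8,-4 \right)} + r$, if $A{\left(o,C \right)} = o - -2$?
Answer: $- \frac{149}{4} \approx -37.25$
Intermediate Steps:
$A{\left(o,C \right)} = 2 + o$ ($A{\left(o,C \right)} = o + 2 = 2 + o$)
$r = - \frac{29}{4}$ ($r = -6 + \frac{\left(-3 + 2\right) 5}{4} = -6 + \frac{\left(-1\right) 5}{4} = -6 + \frac{1}{4} \left(-5\right) = -6 - \frac{5}{4} = - \frac{29}{4} \approx -7.25$)
$- 3 A{\left(8,-4 \right)} + r = - 3 \left(2 + 8\right) - \frac{29}{4} = \left(-3\right) 10 - \frac{29}{4} = -30 - \frac{29}{4} = - \frac{149}{4}$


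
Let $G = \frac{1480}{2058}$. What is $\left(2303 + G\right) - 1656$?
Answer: $\frac{666503}{1029} \approx 647.72$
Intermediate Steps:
$G = \frac{740}{1029}$ ($G = 1480 \cdot \frac{1}{2058} = \frac{740}{1029} \approx 0.71914$)
$\left(2303 + G\right) - 1656 = \left(2303 + \frac{740}{1029}\right) - 1656 = \frac{2370527}{1029} - 1656 = \frac{666503}{1029}$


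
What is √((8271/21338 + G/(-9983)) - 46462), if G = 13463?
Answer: I*√2108319602515486933046/213017254 ≈ 215.55*I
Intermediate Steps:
√((8271/21338 + G/(-9983)) - 46462) = √((8271/21338 + 13463/(-9983)) - 46462) = √((8271*(1/21338) + 13463*(-1/9983)) - 46462) = √((8271/21338 - 13463/9983) - 46462) = √(-204704101/213017254 - 46462) = √(-9897412359449/213017254) = I*√2108319602515486933046/213017254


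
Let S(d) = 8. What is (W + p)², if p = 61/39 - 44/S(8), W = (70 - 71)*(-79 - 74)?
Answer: 135187129/6084 ≈ 22220.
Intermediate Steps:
W = 153 (W = -1*(-153) = 153)
p = -307/78 (p = 61/39 - 44/8 = 61*(1/39) - 44*⅛ = 61/39 - 11/2 = -307/78 ≈ -3.9359)
(W + p)² = (153 - 307/78)² = (11627/78)² = 135187129/6084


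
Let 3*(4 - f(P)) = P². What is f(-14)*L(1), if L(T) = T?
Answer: -184/3 ≈ -61.333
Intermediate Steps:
f(P) = 4 - P²/3
f(-14)*L(1) = (4 - ⅓*(-14)²)*1 = (4 - ⅓*196)*1 = (4 - 196/3)*1 = -184/3*1 = -184/3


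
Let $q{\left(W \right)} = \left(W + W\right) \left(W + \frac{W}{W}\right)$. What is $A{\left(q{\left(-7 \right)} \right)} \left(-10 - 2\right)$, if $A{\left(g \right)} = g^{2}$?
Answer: $-84672$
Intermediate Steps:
$q{\left(W \right)} = 2 W \left(1 + W\right)$ ($q{\left(W \right)} = 2 W \left(W + 1\right) = 2 W \left(1 + W\right)$)
$A{\left(q{\left(-7 \right)} \right)} \left(-10 - 2\right) = \left(2 \left(-7\right) \left(1 - 7\right)\right)^{2} \left(-10 - 2\right) = \left(2 \left(-7\right) \left(-6\right)\right)^{2} \left(-12\right) = 84^{2} \left(-12\right) = 7056 \left(-12\right) = -84672$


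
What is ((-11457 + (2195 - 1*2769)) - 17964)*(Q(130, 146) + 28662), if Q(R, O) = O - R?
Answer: -860196610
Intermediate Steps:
((-11457 + (2195 - 1*2769)) - 17964)*(Q(130, 146) + 28662) = ((-11457 + (2195 - 1*2769)) - 17964)*((146 - 1*130) + 28662) = ((-11457 + (2195 - 2769)) - 17964)*((146 - 130) + 28662) = ((-11457 - 574) - 17964)*(16 + 28662) = (-12031 - 17964)*28678 = -29995*28678 = -860196610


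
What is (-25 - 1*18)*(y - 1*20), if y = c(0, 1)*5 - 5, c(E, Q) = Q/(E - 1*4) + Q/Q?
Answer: 3655/4 ≈ 913.75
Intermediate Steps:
c(E, Q) = 1 + Q/(-4 + E) (c(E, Q) = Q/(E - 4) + 1 = Q/(-4 + E) + 1 = 1 + Q/(-4 + E))
y = -5/4 (y = ((-4 + 0 + 1)/(-4 + 0))*5 - 5 = (-3/(-4))*5 - 5 = -1/4*(-3)*5 - 5 = (3/4)*5 - 5 = 15/4 - 5 = -5/4 ≈ -1.2500)
(-25 - 1*18)*(y - 1*20) = (-25 - 1*18)*(-5/4 - 1*20) = (-25 - 18)*(-5/4 - 20) = -43*(-85/4) = 3655/4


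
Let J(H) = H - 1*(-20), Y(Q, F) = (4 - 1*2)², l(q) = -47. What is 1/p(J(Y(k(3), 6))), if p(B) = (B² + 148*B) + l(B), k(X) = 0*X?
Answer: 1/4081 ≈ 0.00024504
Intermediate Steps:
k(X) = 0
Y(Q, F) = 4 (Y(Q, F) = (4 - 2)² = 2² = 4)
J(H) = 20 + H (J(H) = H + 20 = 20 + H)
p(B) = -47 + B² + 148*B (p(B) = (B² + 148*B) - 47 = -47 + B² + 148*B)
1/p(J(Y(k(3), 6))) = 1/(-47 + (20 + 4)² + 148*(20 + 4)) = 1/(-47 + 24² + 148*24) = 1/(-47 + 576 + 3552) = 1/4081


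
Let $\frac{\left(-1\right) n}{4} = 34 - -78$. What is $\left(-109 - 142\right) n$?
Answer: $112448$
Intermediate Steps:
$n = -448$ ($n = - 4 \left(34 - -78\right) = - 4 \left(34 + 78\right) = \left(-4\right) 112 = -448$)
$\left(-109 - 142\right) n = \left(-109 - 142\right) \left(-448\right) = \left(-251\right) \left(-448\right) = 112448$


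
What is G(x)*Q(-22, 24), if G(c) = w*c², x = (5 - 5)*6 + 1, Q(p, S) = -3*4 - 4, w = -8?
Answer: 128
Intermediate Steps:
Q(p, S) = -16 (Q(p, S) = -12 - 4 = -16)
x = 1 (x = 0*6 + 1 = 0 + 1 = 1)
G(c) = -8*c²
G(x)*Q(-22, 24) = -8*1²*(-16) = -8*1*(-16) = -8*(-16) = 128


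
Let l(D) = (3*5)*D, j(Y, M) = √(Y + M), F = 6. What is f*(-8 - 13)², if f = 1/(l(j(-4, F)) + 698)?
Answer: 153909/243377 - 6615*√2/486754 ≈ 0.61317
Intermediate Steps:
j(Y, M) = √(M + Y)
l(D) = 15*D
f = 1/(698 + 15*√2) (f = 1/(15*√(6 - 4) + 698) = 1/(15*√2 + 698) = 1/(698 + 15*√2) ≈ 0.0013904)
f*(-8 - 13)² = (349/243377 - 15*√2/486754)*(-8 - 13)² = (349/243377 - 15*√2/486754)*(-21)² = (349/243377 - 15*√2/486754)*441 = 153909/243377 - 6615*√2/486754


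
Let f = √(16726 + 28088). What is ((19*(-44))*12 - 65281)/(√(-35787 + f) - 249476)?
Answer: 75313/(249476 - I*√(35787 - √44814)) ≈ 0.30188 + 0.00022824*I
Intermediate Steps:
f = √44814 ≈ 211.69
((19*(-44))*12 - 65281)/(√(-35787 + f) - 249476) = ((19*(-44))*12 - 65281)/(√(-35787 + √44814) - 249476) = (-836*12 - 65281)/(-249476 + √(-35787 + √44814)) = (-10032 - 65281)/(-249476 + √(-35787 + √44814)) = -75313/(-249476 + √(-35787 + √44814))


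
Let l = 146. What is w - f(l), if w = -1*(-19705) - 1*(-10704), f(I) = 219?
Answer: 30190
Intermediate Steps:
w = 30409 (w = 19705 + 10704 = 30409)
w - f(l) = 30409 - 1*219 = 30409 - 219 = 30190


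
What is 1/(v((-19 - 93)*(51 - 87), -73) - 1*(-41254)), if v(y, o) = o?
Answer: 1/41181 ≈ 2.4283e-5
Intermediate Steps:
1/(v((-19 - 93)*(51 - 87), -73) - 1*(-41254)) = 1/(-73 - 1*(-41254)) = 1/(-73 + 41254) = 1/41181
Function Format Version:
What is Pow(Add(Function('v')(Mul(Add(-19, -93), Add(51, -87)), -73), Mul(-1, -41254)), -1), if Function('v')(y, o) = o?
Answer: Rational(1, 41181) ≈ 2.4283e-5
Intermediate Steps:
Pow(Add(Function('v')(Mul(Add(-19, -93), Add(51, -87)), -73), Mul(-1, -41254)), -1) = Pow(Add(-73, Mul(-1, -41254)), -1) = Pow(Add(-73, 41254), -1) = Pow(41181, -1) = Rational(1, 41181)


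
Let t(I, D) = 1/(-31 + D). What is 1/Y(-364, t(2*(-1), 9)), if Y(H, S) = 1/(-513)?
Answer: -513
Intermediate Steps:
Y(H, S) = -1/513
1/Y(-364, t(2*(-1), 9)) = 1/(-1/513) = -513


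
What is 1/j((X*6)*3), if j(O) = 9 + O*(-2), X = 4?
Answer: -1/135 ≈ -0.0074074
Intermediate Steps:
j(O) = 9 - 2*O
1/j((X*6)*3) = 1/(9 - 2*4*6*3) = 1/(9 - 48*3) = 1/(9 - 2*72) = 1/(9 - 144) = 1/(-135) = -1/135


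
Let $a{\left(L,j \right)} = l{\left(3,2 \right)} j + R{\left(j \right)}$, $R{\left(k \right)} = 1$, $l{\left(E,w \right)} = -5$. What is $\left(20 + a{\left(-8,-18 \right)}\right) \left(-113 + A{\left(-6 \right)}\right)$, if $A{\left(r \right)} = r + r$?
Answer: $-13875$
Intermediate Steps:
$A{\left(r \right)} = 2 r$
$a{\left(L,j \right)} = 1 - 5 j$ ($a{\left(L,j \right)} = - 5 j + 1 = 1 - 5 j$)
$\left(20 + a{\left(-8,-18 \right)}\right) \left(-113 + A{\left(-6 \right)}\right) = \left(20 + \left(1 - -90\right)\right) \left(-113 + 2 \left(-6\right)\right) = \left(20 + \left(1 + 90\right)\right) \left(-113 - 12\right) = \left(20 + 91\right) \left(-125\right) = 111 \left(-125\right) = -13875$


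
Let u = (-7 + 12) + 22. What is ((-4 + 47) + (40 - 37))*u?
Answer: 1242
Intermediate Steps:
u = 27 (u = 5 + 22 = 27)
((-4 + 47) + (40 - 37))*u = ((-4 + 47) + (40 - 37))*27 = (43 + 3)*27 = 46*27 = 1242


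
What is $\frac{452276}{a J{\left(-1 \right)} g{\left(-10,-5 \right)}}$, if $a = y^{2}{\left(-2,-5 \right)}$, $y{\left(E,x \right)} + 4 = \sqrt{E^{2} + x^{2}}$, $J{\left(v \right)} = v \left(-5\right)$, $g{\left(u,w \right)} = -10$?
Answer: $- \frac{2035242}{845} - \frac{1809104 \sqrt{29}}{4225} \approx -4714.4$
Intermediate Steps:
$J{\left(v \right)} = - 5 v$
$y{\left(E,x \right)} = -4 + \sqrt{E^{2} + x^{2}}$
$a = \left(-4 + \sqrt{29}\right)^{2}$ ($a = \left(-4 + \sqrt{\left(-2\right)^{2} + \left(-5\right)^{2}}\right)^{2} = \left(-4 + \sqrt{4 + 25}\right)^{2} = \left(-4 + \sqrt{29}\right)^{2} \approx 1.9187$)
$\frac{452276}{a J{\left(-1 \right)} g{\left(-10,-5 \right)}} = \frac{452276}{\left(4 - \sqrt{29}\right)^{2} \left(\left(-5\right) \left(-1\right)\right) \left(-10\right)} = \frac{452276}{\left(4 - \sqrt{29}\right)^{2} \cdot 5 \left(-10\right)} = \frac{452276}{5 \left(4 - \sqrt{29}\right)^{2} \left(-10\right)} = \frac{452276}{\left(-50\right) \left(4 - \sqrt{29}\right)^{2}} = 452276 \left(- \frac{1}{50 \left(4 - \sqrt{29}\right)^{2}}\right) = - \frac{226138}{25 \left(4 - \sqrt{29}\right)^{2}}$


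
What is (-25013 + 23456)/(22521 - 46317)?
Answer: 173/2644 ≈ 0.065431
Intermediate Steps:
(-25013 + 23456)/(22521 - 46317) = -1557/(-23796) = -1557*(-1/23796) = 173/2644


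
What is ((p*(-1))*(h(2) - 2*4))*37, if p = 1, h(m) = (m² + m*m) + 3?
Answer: -111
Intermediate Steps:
h(m) = 3 + 2*m² (h(m) = (m² + m²) + 3 = 2*m² + 3 = 3 + 2*m²)
((p*(-1))*(h(2) - 2*4))*37 = ((1*(-1))*((3 + 2*2²) - 2*4))*37 = -((3 + 2*4) - 8)*37 = -((3 + 8) - 8)*37 = -(11 - 8)*37 = -1*3*37 = -3*37 = -111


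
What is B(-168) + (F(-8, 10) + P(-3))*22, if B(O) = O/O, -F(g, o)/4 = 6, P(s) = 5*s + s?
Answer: -923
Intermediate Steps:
P(s) = 6*s
F(g, o) = -24 (F(g, o) = -4*6 = -24)
B(O) = 1
B(-168) + (F(-8, 10) + P(-3))*22 = 1 + (-24 + 6*(-3))*22 = 1 + (-24 - 18)*22 = 1 - 42*22 = 1 - 924 = -923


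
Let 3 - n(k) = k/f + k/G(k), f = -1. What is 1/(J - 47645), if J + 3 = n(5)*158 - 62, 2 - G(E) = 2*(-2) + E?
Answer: -1/47236 ≈ -2.1170e-5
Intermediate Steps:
G(E) = 6 - E (G(E) = 2 - (2*(-2) + E) = 2 - (-4 + E) = 2 + (4 - E) = 6 - E)
n(k) = 3 + k - k/(6 - k) (n(k) = 3 - (k/(-1) + k/(6 - k)) = 3 - (k*(-1) + k/(6 - k)) = 3 - (-k + k/(6 - k)) = 3 + (k - k/(6 - k)) = 3 + k - k/(6 - k))
J = 409 (J = -3 + (((5 + (-6 + 5)*(3 + 5))/(-6 + 5))*158 - 62) = -3 + (((5 - 1*8)/(-1))*158 - 62) = -3 + (-(5 - 8)*158 - 62) = -3 + (-1*(-3)*158 - 62) = -3 + (3*158 - 62) = -3 + (474 - 62) = -3 + 412 = 409)
1/(J - 47645) = 1/(409 - 47645) = 1/(-47236) = -1/47236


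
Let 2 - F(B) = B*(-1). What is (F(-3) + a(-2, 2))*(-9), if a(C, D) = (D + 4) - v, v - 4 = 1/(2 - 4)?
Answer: -27/2 ≈ -13.500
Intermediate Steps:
F(B) = 2 + B (F(B) = 2 - B*(-1) = 2 - (-1)*B = 2 + B)
v = 7/2 (v = 4 + 1/(2 - 4) = 4 + 1/(-2) = 4 - ½ = 7/2 ≈ 3.5000)
a(C, D) = ½ + D (a(C, D) = (D + 4) - 1*7/2 = (4 + D) - 7/2 = ½ + D)
(F(-3) + a(-2, 2))*(-9) = ((2 - 3) + (½ + 2))*(-9) = (-1 + 5/2)*(-9) = (3/2)*(-9) = -27/2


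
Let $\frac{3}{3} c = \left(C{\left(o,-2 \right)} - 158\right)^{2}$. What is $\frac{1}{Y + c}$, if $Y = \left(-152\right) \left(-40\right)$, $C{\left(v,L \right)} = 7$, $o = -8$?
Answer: $\frac{1}{28881} \approx 3.4625 \cdot 10^{-5}$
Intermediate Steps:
$Y = 6080$
$c = 22801$ ($c = \left(7 - 158\right)^{2} = \left(-151\right)^{2} = 22801$)
$\frac{1}{Y + c} = \frac{1}{6080 + 22801} = \frac{1}{28881}$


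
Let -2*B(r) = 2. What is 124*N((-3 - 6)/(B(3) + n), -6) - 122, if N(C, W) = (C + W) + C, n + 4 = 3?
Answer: 250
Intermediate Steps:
n = -1 (n = -4 + 3 = -1)
B(r) = -1 (B(r) = -1/2*2 = -1)
N(C, W) = W + 2*C
124*N((-3 - 6)/(B(3) + n), -6) - 122 = 124*(-6 + 2*((-3 - 6)/(-1 - 1))) - 122 = 124*(-6 + 2*(-9/(-2))) - 122 = 124*(-6 + 2*(-9*(-1/2))) - 122 = 124*(-6 + 2*(9/2)) - 122 = 124*(-6 + 9) - 122 = 124*3 - 122 = 372 - 122 = 250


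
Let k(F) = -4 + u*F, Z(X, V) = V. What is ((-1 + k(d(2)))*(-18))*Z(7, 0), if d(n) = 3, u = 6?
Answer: 0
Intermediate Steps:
k(F) = -4 + 6*F
((-1 + k(d(2)))*(-18))*Z(7, 0) = ((-1 + (-4 + 6*3))*(-18))*0 = ((-1 + (-4 + 18))*(-18))*0 = ((-1 + 14)*(-18))*0 = (13*(-18))*0 = -234*0 = 0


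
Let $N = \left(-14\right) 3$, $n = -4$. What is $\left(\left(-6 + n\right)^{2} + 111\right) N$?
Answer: $-8862$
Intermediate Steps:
$N = -42$
$\left(\left(-6 + n\right)^{2} + 111\right) N = \left(\left(-6 - 4\right)^{2} + 111\right) \left(-42\right) = \left(\left(-10\right)^{2} + 111\right) \left(-42\right) = \left(100 + 111\right) \left(-42\right) = 211 \left(-42\right) = -8862$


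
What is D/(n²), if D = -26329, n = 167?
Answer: -26329/27889 ≈ -0.94406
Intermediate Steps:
D/(n²) = -26329/(167²) = -26329/27889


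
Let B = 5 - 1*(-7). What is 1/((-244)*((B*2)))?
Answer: -1/5856 ≈ -0.00017076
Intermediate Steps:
B = 12 (B = 5 + 7 = 12)
1/((-244)*((B*2))) = 1/((-244)*((12*2))) = -1/244/24 = -1/244*1/24 = -1/5856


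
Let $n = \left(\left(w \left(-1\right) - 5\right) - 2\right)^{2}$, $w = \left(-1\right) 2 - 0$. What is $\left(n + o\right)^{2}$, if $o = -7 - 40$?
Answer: $484$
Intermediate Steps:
$w = -2$ ($w = -2 + 0 = -2$)
$o = -47$ ($o = -7 - 40 = -47$)
$n = 25$ ($n = \left(\left(\left(-2\right) \left(-1\right) - 5\right) - 2\right)^{2} = \left(\left(2 - 5\right) - 2\right)^{2} = \left(-3 - 2\right)^{2} = \left(-5\right)^{2} = 25$)
$\left(n + o\right)^{2} = \left(25 - 47\right)^{2} = \left(-22\right)^{2} = 484$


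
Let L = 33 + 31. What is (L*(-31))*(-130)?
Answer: 257920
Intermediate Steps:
L = 64
(L*(-31))*(-130) = (64*(-31))*(-130) = -1984*(-130) = 257920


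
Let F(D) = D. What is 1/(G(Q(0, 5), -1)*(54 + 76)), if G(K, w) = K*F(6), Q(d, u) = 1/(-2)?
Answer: -1/390 ≈ -0.0025641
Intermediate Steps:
Q(d, u) = -½
G(K, w) = 6*K (G(K, w) = K*6 = 6*K)
1/(G(Q(0, 5), -1)*(54 + 76)) = 1/((6*(-½))*(54 + 76)) = 1/(-3*130) = 1/(-390) = -1/390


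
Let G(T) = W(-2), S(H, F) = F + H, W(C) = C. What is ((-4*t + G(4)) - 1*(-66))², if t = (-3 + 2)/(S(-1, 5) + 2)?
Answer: 37636/9 ≈ 4181.8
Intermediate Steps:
t = -⅙ (t = (-3 + 2)/((5 - 1) + 2) = -1/(4 + 2) = -1/6 = -1*⅙ = -⅙ ≈ -0.16667)
G(T) = -2
((-4*t + G(4)) - 1*(-66))² = ((-4*(-⅙) - 2) - 1*(-66))² = ((⅔ - 2) + 66)² = (-4/3 + 66)² = (194/3)² = 37636/9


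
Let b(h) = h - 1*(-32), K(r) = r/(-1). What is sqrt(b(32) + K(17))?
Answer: sqrt(47) ≈ 6.8557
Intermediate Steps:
K(r) = -r (K(r) = r*(-1) = -r)
b(h) = 32 + h (b(h) = h + 32 = 32 + h)
sqrt(b(32) + K(17)) = sqrt((32 + 32) - 1*17) = sqrt(64 - 17) = sqrt(47)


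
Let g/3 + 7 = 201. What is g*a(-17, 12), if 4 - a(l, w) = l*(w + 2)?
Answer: 140844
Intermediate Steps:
g = 582 (g = -21 + 3*201 = -21 + 603 = 582)
a(l, w) = 4 - l*(2 + w) (a(l, w) = 4 - l*(w + 2) = 4 - l*(2 + w))
g*a(-17, 12) = 582*(4 - 2*(-17) - 1*(-17)*12) = 582*(4 + 34 + 204) = 582*242 = 140844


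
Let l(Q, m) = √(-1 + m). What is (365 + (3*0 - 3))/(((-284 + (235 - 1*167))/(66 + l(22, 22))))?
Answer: -1991/18 - 181*√21/108 ≈ -118.29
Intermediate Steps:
(365 + (3*0 - 3))/(((-284 + (235 - 1*167))/(66 + l(22, 22)))) = (365 + (3*0 - 3))/(((-284 + (235 - 1*167))/(66 + √(-1 + 22)))) = (365 + (0 - 3))/(((-284 + (235 - 167))/(66 + √21))) = (365 - 3)/(((-284 + 68)/(66 + √21))) = 362/((-216/(66 + √21))) = 362*(-11/36 - √21/216) = -1991/18 - 181*√21/108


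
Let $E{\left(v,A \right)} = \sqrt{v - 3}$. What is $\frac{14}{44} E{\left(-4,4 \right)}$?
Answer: $\frac{7 i \sqrt{7}}{22} \approx 0.84183 i$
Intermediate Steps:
$E{\left(v,A \right)} = \sqrt{-3 + v}$
$\frac{14}{44} E{\left(-4,4 \right)} = \frac{14}{44} \sqrt{-3 - 4} = 14 \cdot \frac{1}{44} \sqrt{-7} = \frac{7 i \sqrt{7}}{22}$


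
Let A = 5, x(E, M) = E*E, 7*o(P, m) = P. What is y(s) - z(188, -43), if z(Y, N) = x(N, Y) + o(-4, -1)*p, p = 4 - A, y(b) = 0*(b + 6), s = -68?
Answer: -12947/7 ≈ -1849.6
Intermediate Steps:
y(b) = 0 (y(b) = 0*(6 + b) = 0)
o(P, m) = P/7
x(E, M) = E**2
p = -1 (p = 4 - 1*5 = 4 - 5 = -1)
z(Y, N) = 4/7 + N**2 (z(Y, N) = N**2 + ((1/7)*(-4))*(-1) = N**2 - 4/7*(-1) = N**2 + 4/7 = 4/7 + N**2)
y(s) - z(188, -43) = 0 - (4/7 + (-43)**2) = 0 - (4/7 + 1849) = 0 - 1*12947/7 = 0 - 12947/7 = -12947/7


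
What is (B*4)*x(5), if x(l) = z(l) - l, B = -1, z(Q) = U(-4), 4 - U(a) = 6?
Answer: 28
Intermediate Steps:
U(a) = -2 (U(a) = 4 - 1*6 = 4 - 6 = -2)
z(Q) = -2
x(l) = -2 - l
(B*4)*x(5) = (-1*4)*(-2 - 1*5) = -4*(-2 - 5) = -4*(-7) = 28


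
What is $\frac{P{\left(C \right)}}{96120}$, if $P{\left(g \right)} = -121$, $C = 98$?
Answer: $- \frac{121}{96120} \approx -0.0012588$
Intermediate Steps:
$\frac{P{\left(C \right)}}{96120} = - \frac{121}{96120}$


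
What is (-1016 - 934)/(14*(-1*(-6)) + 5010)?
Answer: -325/849 ≈ -0.38280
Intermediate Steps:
(-1016 - 934)/(14*(-1*(-6)) + 5010) = -1950/(14*6 + 5010) = -1950/(84 + 5010) = -1950/5094 = -1950*1/5094 = -325/849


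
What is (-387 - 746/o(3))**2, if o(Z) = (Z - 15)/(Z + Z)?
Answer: 196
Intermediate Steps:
o(Z) = (-15 + Z)/(2*Z) (o(Z) = (-15 + Z)/((2*Z)) = (-15 + Z)*(1/(2*Z)) = (-15 + Z)/(2*Z))
(-387 - 746/o(3))**2 = (-387 - 746*6/(-15 + 3))**2 = (-387 - 746/((1/2)*(1/3)*(-12)))**2 = (-387 - 746/(-2))**2 = (-387 - 746*(-1/2))**2 = (-387 + 373)**2 = (-14)**2 = 196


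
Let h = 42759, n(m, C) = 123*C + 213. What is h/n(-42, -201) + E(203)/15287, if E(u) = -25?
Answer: -218089861/124894790 ≈ -1.7462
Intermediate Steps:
n(m, C) = 213 + 123*C
h/n(-42, -201) + E(203)/15287 = 42759/(213 + 123*(-201)) - 25/15287 = 42759/(213 - 24723) - 25*1/15287 = 42759/(-24510) - 25/15287 = 42759*(-1/24510) - 25/15287 = -14253/8170 - 25/15287 = -218089861/124894790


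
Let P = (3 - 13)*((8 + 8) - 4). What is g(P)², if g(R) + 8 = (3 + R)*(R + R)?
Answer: 788037184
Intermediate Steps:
P = -120 (P = -10*(16 - 4) = -10*12 = -120)
g(R) = -8 + 2*R*(3 + R) (g(R) = -8 + (3 + R)*(R + R) = -8 + (3 + R)*(2*R) = -8 + 2*R*(3 + R))
g(P)² = (-8 + 2*(-120)² + 6*(-120))² = (-8 + 2*14400 - 720)² = (-8 + 28800 - 720)² = 28072² = 788037184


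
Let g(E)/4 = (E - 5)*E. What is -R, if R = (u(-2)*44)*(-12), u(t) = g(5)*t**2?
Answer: 0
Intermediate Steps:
g(E) = 4*E*(-5 + E) (g(E) = 4*((E - 5)*E) = 4*((-5 + E)*E) = 4*(E*(-5 + E)) = 4*E*(-5 + E))
u(t) = 0 (u(t) = (4*5*(-5 + 5))*t**2 = (4*5*0)*t**2 = 0*t**2 = 0)
R = 0 (R = (0*44)*(-12) = 0*(-12) = 0)
-R = -1*0 = 0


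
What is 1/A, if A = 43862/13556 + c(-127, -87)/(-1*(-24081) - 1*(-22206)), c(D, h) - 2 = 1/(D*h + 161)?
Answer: 879237534015/2844912344477 ≈ 0.30906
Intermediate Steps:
c(D, h) = 2 + 1/(161 + D*h) (c(D, h) = 2 + 1/(D*h + 161) = 2 + 1/(161 + D*h))
A = 2844912344477/879237534015 (A = 43862/13556 + ((323 + 2*(-127)*(-87))/(161 - 127*(-87)))/(-1*(-24081) - 1*(-22206)) = 43862*(1/13556) + ((323 + 22098)/(161 + 11049))/(24081 + 22206) = 21931/6778 + (22421/11210)/46287 = 21931/6778 + ((1/11210)*22421)*(1/46287) = 21931/6778 + (22421/11210)*(1/46287) = 21931/6778 + 22421/518877270 = 2844912344477/879237534015 ≈ 3.2357)
1/A = 1/(2844912344477/879237534015) = 879237534015/2844912344477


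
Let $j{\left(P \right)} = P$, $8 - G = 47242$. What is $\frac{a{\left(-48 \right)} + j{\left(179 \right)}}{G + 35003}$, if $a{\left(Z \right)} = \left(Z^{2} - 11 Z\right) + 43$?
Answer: $- \frac{1018}{4077} \approx -0.24969$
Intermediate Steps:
$a{\left(Z \right)} = 43 + Z^{2} - 11 Z$
$G = -47234$ ($G = 8 - 47242 = -47234$)
$\frac{a{\left(-48 \right)} + j{\left(179 \right)}}{G + 35003} = \frac{\left(43 + \left(-48\right)^{2} - -528\right) + 179}{-47234 + 35003} = \frac{\left(43 + 2304 + 528\right) + 179}{-12231} = \left(2875 + 179\right) \left(- \frac{1}{12231}\right) = 3054 \left(- \frac{1}{12231}\right) = - \frac{1018}{4077}$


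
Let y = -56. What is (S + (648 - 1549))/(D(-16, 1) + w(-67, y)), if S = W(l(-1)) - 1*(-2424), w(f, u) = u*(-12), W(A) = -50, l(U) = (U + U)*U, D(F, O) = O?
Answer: 1473/673 ≈ 2.1887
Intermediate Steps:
l(U) = 2*U**2 (l(U) = (2*U)*U = 2*U**2)
w(f, u) = -12*u
S = 2374 (S = -50 - 1*(-2424) = -50 + 2424 = 2374)
(S + (648 - 1549))/(D(-16, 1) + w(-67, y)) = (2374 + (648 - 1549))/(1 - 12*(-56)) = (2374 - 901)/(1 + 672) = 1473/673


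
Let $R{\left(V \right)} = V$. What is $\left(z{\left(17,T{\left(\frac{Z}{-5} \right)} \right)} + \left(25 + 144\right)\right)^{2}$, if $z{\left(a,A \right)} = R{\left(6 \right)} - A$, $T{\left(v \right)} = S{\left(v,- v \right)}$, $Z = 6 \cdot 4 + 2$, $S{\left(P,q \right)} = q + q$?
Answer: $\frac{677329}{25} \approx 27093.0$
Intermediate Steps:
$S{\left(P,q \right)} = 2 q$
$Z = 26$ ($Z = 24 + 2 = 26$)
$T{\left(v \right)} = - 2 v$ ($T{\left(v \right)} = 2 \left(- v\right) = - 2 v$)
$z{\left(a,A \right)} = 6 - A$
$\left(z{\left(17,T{\left(\frac{Z}{-5} \right)} \right)} + \left(25 + 144\right)\right)^{2} = \left(\left(6 - - 2 \frac{26}{-5}\right) + \left(25 + 144\right)\right)^{2} = \left(\left(6 - - 2 \cdot 26 \left(- \frac{1}{5}\right)\right) + 169\right)^{2} = \left(\left(6 - \left(-2\right) \left(- \frac{26}{5}\right)\right) + 169\right)^{2} = \left(\left(6 - \frac{52}{5}\right) + 169\right)^{2} = \left(- \frac{22}{5} + 169\right)^{2} = \left(\frac{823}{5}\right)^{2} = \frac{677329}{25}$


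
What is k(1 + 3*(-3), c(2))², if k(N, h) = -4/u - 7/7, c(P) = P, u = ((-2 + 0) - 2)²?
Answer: 25/16 ≈ 1.5625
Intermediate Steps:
u = 16 (u = (-2 - 2)² = (-4)² = 16)
k(N, h) = -5/4 (k(N, h) = -4/16 - 7/7 = -4*1/16 - 7*⅐ = -¼ - 1 = -5/4)
k(1 + 3*(-3), c(2))² = (-5/4)² = 25/16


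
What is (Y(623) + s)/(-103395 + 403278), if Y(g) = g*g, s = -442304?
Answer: -54175/299883 ≈ -0.18065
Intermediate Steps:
Y(g) = g**2
(Y(623) + s)/(-103395 + 403278) = (623**2 - 442304)/(-103395 + 403278) = (388129 - 442304)/299883 = -54175*1/299883 = -54175/299883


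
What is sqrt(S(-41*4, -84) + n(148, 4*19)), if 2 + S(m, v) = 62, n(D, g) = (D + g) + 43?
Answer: sqrt(327) ≈ 18.083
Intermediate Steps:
n(D, g) = 43 + D + g
S(m, v) = 60 (S(m, v) = -2 + 62 = 60)
sqrt(S(-41*4, -84) + n(148, 4*19)) = sqrt(60 + (43 + 148 + 4*19)) = sqrt(60 + (43 + 148 + 76)) = sqrt(60 + 267) = sqrt(327)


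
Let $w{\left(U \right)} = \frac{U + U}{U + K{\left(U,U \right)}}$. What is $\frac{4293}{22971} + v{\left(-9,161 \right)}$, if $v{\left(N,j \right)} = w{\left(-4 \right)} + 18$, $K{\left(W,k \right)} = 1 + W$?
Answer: $\frac{1036055}{53599} \approx 19.33$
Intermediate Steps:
$w{\left(U \right)} = \frac{2 U}{1 + 2 U}$ ($w{\left(U \right)} = \frac{U + U}{U + \left(1 + U\right)} = \frac{2 U}{1 + 2 U}$)
$v{\left(N,j \right)} = \frac{134}{7}$ ($v{\left(N,j \right)} = 2 \left(-4\right) \frac{1}{1 + 2 \left(-4\right)} + 18 = 2 \left(-4\right) \frac{1}{1 - 8} + 18 = 2 \left(-4\right) \frac{1}{-7} + 18 = 2 \left(-4\right) \left(- \frac{1}{7}\right) + 18 = \frac{8}{7} + 18 = \frac{134}{7}$)
$\frac{4293}{22971} + v{\left(-9,161 \right)} = \frac{4293}{22971} + \frac{134}{7} = 4293 \cdot \frac{1}{22971} + \frac{134}{7} = \frac{1431}{7657} + \frac{134}{7} = \frac{1036055}{53599}$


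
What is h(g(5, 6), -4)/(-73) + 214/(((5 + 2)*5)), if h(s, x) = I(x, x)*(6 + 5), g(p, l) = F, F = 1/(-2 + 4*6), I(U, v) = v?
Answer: 17162/2555 ≈ 6.7170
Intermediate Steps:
F = 1/22 (F = 1/(-2 + 24) = 1/22 ≈ 0.045455)
g(p, l) = 1/22
h(s, x) = 11*x (h(s, x) = x*(6 + 5) = x*11 = 11*x)
h(g(5, 6), -4)/(-73) + 214/(((5 + 2)*5)) = (11*(-4))/(-73) + 214/(((5 + 2)*5)) = -44*(-1/73) + 214/((7*5)) = 44/73 + 214/35 = 17162/2555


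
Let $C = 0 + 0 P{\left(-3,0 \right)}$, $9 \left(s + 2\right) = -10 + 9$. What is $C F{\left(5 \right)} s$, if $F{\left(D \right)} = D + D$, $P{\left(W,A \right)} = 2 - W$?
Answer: $0$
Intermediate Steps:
$s = - \frac{19}{9}$ ($s = -2 + \frac{-10 + 9}{9} = -2 + \frac{1}{9} \left(-1\right) = -2 - \frac{1}{9} = - \frac{19}{9} \approx -2.1111$)
$F{\left(D \right)} = 2 D$
$C = 0$ ($C = 0 + 0 \left(2 - -3\right) = 0 + 0 \left(2 + 3\right) = 0 + 0 \cdot 5 = 0 + 0 = 0$)
$C F{\left(5 \right)} s = 0 \cdot 2 \cdot 5 \left(- \frac{19}{9}\right) = 0 \cdot 10 \left(- \frac{19}{9}\right) = 0 \left(- \frac{19}{9}\right) = 0$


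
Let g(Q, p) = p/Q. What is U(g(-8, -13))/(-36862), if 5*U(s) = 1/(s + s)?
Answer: -2/1198015 ≈ -1.6694e-6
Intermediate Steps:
U(s) = 1/(10*s) (U(s) = 1/(5*(s + s)) = 1/(5*((2*s))) = (1/(2*s))/5 = 1/(10*s))
U(g(-8, -13))/(-36862) = (1/(10*((-13/(-8)))))/(-36862) = (1/(10*((-13*(-1/8)))))*(-1/36862) = (1/(10*(13/8)))*(-1/36862) = ((1/10)*(8/13))*(-1/36862) = (4/65)*(-1/36862) = -2/1198015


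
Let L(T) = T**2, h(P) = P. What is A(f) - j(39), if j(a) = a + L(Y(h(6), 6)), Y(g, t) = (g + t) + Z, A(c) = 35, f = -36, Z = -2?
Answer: -104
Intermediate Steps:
Y(g, t) = -2 + g + t (Y(g, t) = (g + t) - 2 = -2 + g + t)
j(a) = 100 + a (j(a) = a + (-2 + 6 + 6)**2 = a + 10**2 = a + 100 = 100 + a)
A(f) - j(39) = 35 - (100 + 39) = 35 - 1*139 = 35 - 139 = -104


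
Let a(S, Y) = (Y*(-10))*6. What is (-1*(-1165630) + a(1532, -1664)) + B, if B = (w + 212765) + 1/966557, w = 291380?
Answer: 1710433765556/966557 ≈ 1.7696e+6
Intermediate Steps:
a(S, Y) = -60*Y (a(S, Y) = -10*Y*6 = -60*Y)
B = 487284878766/966557 (B = (291380 + 212765) + 1/966557 = 504145 + 1/966557 = 487284878766/966557 ≈ 5.0415e+5)
(-1*(-1165630) + a(1532, -1664)) + B = (-1*(-1165630) - 60*(-1664)) + 487284878766/966557 = (1165630 + 99840) + 487284878766/966557 = 1265470 + 487284878766/966557 = 1710433765556/966557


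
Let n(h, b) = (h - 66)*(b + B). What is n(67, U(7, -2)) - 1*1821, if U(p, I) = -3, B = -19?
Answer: -1843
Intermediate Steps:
n(h, b) = (-66 + h)*(-19 + b) (n(h, b) = (h - 66)*(b - 19) = (-66 + h)*(-19 + b))
n(67, U(7, -2)) - 1*1821 = (1254 - 66*(-3) - 19*67 - 3*67) - 1*1821 = (1254 + 198 - 1273 - 201) - 1821 = -22 - 1821 = -1843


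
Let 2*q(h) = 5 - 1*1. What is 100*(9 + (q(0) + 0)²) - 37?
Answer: 1263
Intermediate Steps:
q(h) = 2 (q(h) = (5 - 1*1)/2 = (5 - 1)/2 = (½)*4 = 2)
100*(9 + (q(0) + 0)²) - 37 = 100*(9 + (2 + 0)²) - 37 = 100*(9 + 2²) - 37 = 100*(9 + 4) - 37 = 100*13 - 37 = 1300 - 37 = 1263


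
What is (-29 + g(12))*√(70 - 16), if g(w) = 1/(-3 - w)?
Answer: -436*√6/5 ≈ -213.60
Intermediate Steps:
(-29 + g(12))*√(70 - 16) = (-29 - 1/(3 + 12))*√(70 - 16) = (-29 - 1/15)*√54 = (-29 - 1*1/15)*(3*√6) = (-29 - 1/15)*(3*√6) = -436*√6/5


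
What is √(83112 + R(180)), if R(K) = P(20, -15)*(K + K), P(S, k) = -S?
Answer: 2*√18978 ≈ 275.52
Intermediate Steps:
R(K) = -40*K (R(K) = (-1*20)*(K + K) = -40*K)
√(83112 + R(180)) = √(83112 - 40*180) = √(83112 - 7200) = √75912 = 2*√18978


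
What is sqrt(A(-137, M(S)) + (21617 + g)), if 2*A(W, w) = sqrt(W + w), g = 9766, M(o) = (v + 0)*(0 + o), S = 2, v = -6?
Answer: sqrt(125532 + 2*I*sqrt(149))/2 ≈ 177.15 + 0.017226*I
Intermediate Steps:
M(o) = -6*o (M(o) = (-6 + 0)*(0 + o) = -6*o)
A(W, w) = sqrt(W + w)/2
sqrt(A(-137, M(S)) + (21617 + g)) = sqrt(sqrt(-137 - 6*2)/2 + (21617 + 9766)) = sqrt(sqrt(-137 - 12)/2 + 31383) = sqrt(sqrt(-149)/2 + 31383) = sqrt((I*sqrt(149))/2 + 31383) = sqrt(I*sqrt(149)/2 + 31383) = sqrt(31383 + I*sqrt(149)/2)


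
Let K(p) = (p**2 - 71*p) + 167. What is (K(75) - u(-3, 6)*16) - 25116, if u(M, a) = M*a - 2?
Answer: -24329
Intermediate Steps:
u(M, a) = -2 + M*a
K(p) = 167 + p**2 - 71*p
(K(75) - u(-3, 6)*16) - 25116 = ((167 + 75**2 - 71*75) - (-2 - 3*6)*16) - 25116 = ((167 + 5625 - 5325) - (-2 - 18)*16) - 25116 = (467 - 1*(-20)*16) - 25116 = (467 + 20*16) - 25116 = (467 + 320) - 25116 = 787 - 25116 = -24329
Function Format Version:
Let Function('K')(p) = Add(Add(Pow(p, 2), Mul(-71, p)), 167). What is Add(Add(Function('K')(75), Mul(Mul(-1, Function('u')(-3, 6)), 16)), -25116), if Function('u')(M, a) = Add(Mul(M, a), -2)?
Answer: -24329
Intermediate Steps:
Function('u')(M, a) = Add(-2, Mul(M, a))
Function('K')(p) = Add(167, Pow(p, 2), Mul(-71, p))
Add(Add(Function('K')(75), Mul(Mul(-1, Function('u')(-3, 6)), 16)), -25116) = Add(Add(Add(167, Pow(75, 2), Mul(-71, 75)), Mul(Mul(-1, Add(-2, Mul(-3, 6))), 16)), -25116) = Add(Add(Add(167, 5625, -5325), Mul(Mul(-1, Add(-2, -18)), 16)), -25116) = Add(Add(467, Mul(Mul(-1, -20), 16)), -25116) = Add(Add(467, Mul(20, 16)), -25116) = Add(Add(467, 320), -25116) = Add(787, -25116) = -24329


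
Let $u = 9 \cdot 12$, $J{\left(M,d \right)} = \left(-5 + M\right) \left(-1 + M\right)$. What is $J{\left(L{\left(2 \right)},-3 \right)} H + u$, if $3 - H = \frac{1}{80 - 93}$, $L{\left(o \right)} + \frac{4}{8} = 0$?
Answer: $\frac{1734}{13} \approx 133.38$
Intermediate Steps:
$L{\left(o \right)} = - \frac{1}{2}$ ($L{\left(o \right)} = - \frac{1}{2} + 0 = - \frac{1}{2}$)
$J{\left(M,d \right)} = \left(-1 + M\right) \left(-5 + M\right)$
$H = \frac{40}{13}$ ($H = 3 - \frac{1}{80 - 93} = 3 - \frac{1}{-13} = 3 - - \frac{1}{13} = 3 + \frac{1}{13} = \frac{40}{13} \approx 3.0769$)
$u = 108$
$J{\left(L{\left(2 \right)},-3 \right)} H + u = \left(5 + \left(- \frac{1}{2}\right)^{2} - -3\right) \frac{40}{13} + 108 = \left(5 + \frac{1}{4} + 3\right) \frac{40}{13} + 108 = \frac{33}{4} \cdot \frac{40}{13} + 108 = \frac{330}{13} + 108 = \frac{1734}{13}$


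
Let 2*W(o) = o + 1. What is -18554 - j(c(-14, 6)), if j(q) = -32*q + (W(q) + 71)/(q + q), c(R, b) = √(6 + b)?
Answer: -74217/4 + 1393*√3/24 ≈ -18454.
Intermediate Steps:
W(o) = ½ + o/2 (W(o) = (o + 1)/2 = (1 + o)/2 = ½ + o/2)
j(q) = -32*q + (143/2 + q/2)/(2*q) (j(q) = -32*q + ((½ + q/2) + 71)/(q + q) = -32*q + (143/2 + q/2)/((2*q)) = -32*q + (143/2 + q/2)*(1/(2*q)) = -32*q + (143/2 + q/2)/(2*q))
-18554 - j(c(-14, 6)) = -18554 - (143 + √(6 + 6) - 128*(√(6 + 6))²)/(4*(√(6 + 6))) = -18554 - (143 + √12 - 128*(√12)²)/(4*(√12)) = -18554 - (143 + 2*√3 - 128*(2*√3)²)/(4*(2*√3)) = -18554 - √3/6*(143 + 2*√3 - 128*12)/4 = -18554 - √3/6*(143 + 2*√3 - 1536)/4 = -18554 - √3/6*(-1393 + 2*√3)/4 = -18554 - √3*(-1393 + 2*√3)/24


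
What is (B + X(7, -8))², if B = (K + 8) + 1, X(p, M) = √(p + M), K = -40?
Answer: (-31 + I)² ≈ 960.0 - 62.0*I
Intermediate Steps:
X(p, M) = √(M + p)
B = -31 (B = (-40 + 8) + 1 = -32 + 1 = -31)
(B + X(7, -8))² = (-31 + √(-8 + 7))² = (-31 + √(-1))² = (-31 + I)²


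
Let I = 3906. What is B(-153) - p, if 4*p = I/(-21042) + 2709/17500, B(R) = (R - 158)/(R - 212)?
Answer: 104813583/121910000 ≈ 0.85976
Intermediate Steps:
B(R) = (-158 + R)/(-212 + R)
p = -12871/1670000 (p = (3906/(-21042) + 2709/17500)/4 = (3906*(-1/21042) + 2709*(1/17500))/4 = (-31/167 + 387/2500)/4 = (¼)*(-12871/417500) = -12871/1670000 ≈ -0.0077072)
B(-153) - p = (-158 - 153)/(-212 - 153) - 1*(-12871/1670000) = -311/(-365) + 12871/1670000 = -1/365*(-311) + 12871/1670000 = 311/365 + 12871/1670000 = 104813583/121910000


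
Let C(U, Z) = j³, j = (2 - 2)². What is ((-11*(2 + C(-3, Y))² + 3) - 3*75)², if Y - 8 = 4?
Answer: 70756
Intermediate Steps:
Y = 12 (Y = 8 + 4 = 12)
j = 0 (j = 0² = 0)
C(U, Z) = 0 (C(U, Z) = 0³ = 0)
((-11*(2 + C(-3, Y))² + 3) - 3*75)² = ((-11*(2 + 0)² + 3) - 3*75)² = ((-11*2² + 3) - 225)² = ((-11*4 + 3) - 225)² = ((-44 + 3) - 225)² = (-41 - 225)² = (-266)² = 70756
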